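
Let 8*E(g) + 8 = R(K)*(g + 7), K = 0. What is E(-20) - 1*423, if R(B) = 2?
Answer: -1709/4 ≈ -427.25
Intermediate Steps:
E(g) = ¾ + g/4 (E(g) = -1 + (2*(g + 7))/8 = -1 + (2*(7 + g))/8 = -1 + (14 + 2*g)/8 = -1 + (7/4 + g/4) = ¾ + g/4)
E(-20) - 1*423 = (¾ + (¼)*(-20)) - 1*423 = (¾ - 5) - 423 = -17/4 - 423 = -1709/4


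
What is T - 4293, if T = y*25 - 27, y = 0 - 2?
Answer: -4370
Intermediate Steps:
y = -2
T = -77 (T = -2*25 - 27 = -50 - 27 = -77)
T - 4293 = -77 - 4293 = -4370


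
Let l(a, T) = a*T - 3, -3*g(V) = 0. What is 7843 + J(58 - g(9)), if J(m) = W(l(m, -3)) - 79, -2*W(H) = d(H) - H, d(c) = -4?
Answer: 15355/2 ≈ 7677.5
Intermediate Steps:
g(V) = 0 (g(V) = -⅓*0 = 0)
l(a, T) = -3 + T*a (l(a, T) = T*a - 3 = -3 + T*a)
W(H) = 2 + H/2 (W(H) = -(-4 - H)/2 = 2 + H/2)
J(m) = -157/2 - 3*m/2 (J(m) = (2 + (-3 - 3*m)/2) - 79 = (2 + (-3/2 - 3*m/2)) - 79 = (½ - 3*m/2) - 79 = -157/2 - 3*m/2)
7843 + J(58 - g(9)) = 7843 + (-157/2 - 3*(58 - 1*0)/2) = 7843 + (-157/2 - 3*(58 + 0)/2) = 7843 + (-157/2 - 3/2*58) = 7843 + (-157/2 - 87) = 7843 - 331/2 = 15355/2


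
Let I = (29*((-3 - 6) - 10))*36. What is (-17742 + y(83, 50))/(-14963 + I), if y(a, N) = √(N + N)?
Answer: 17732/34799 ≈ 0.50955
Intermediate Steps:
y(a, N) = √2*√N (y(a, N) = √(2*N) = √2*√N)
I = -19836 (I = (29*(-9 - 10))*36 = (29*(-19))*36 = -551*36 = -19836)
(-17742 + y(83, 50))/(-14963 + I) = (-17742 + √2*√50)/(-14963 - 19836) = (-17742 + √2*(5*√2))/(-34799) = (-17742 + 10)*(-1/34799) = -17732*(-1/34799) = 17732/34799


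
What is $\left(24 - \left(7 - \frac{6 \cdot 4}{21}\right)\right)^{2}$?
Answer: $\frac{16129}{49} \approx 329.16$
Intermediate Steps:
$\left(24 - \left(7 - \frac{6 \cdot 4}{21}\right)\right)^{2} = \left(24 + \left(\left(-14\right) \frac{1}{2} + 24 \cdot \frac{1}{21}\right)\right)^{2} = \left(24 + \left(-7 + \frac{8}{7}\right)\right)^{2} = \left(24 - \frac{41}{7}\right)^{2} = \left(\frac{127}{7}\right)^{2} = \frac{16129}{49}$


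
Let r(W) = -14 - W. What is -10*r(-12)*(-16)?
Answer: -320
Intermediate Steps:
-10*r(-12)*(-16) = -10*(-14 - 1*(-12))*(-16) = -10*(-14 + 12)*(-16) = -10*(-2)*(-16) = 20*(-16) = -320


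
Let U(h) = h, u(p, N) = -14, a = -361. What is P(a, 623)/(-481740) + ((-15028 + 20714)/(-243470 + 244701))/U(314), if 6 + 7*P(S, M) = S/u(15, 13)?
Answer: 134165973401/9124235568840 ≈ 0.014704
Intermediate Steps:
P(S, M) = -6/7 - S/98 (P(S, M) = -6/7 + (S/(-14))/7 = -6/7 + (S*(-1/14))/7 = -6/7 + (-S/14)/7 = -6/7 - S/98)
P(a, 623)/(-481740) + ((-15028 + 20714)/(-243470 + 244701))/U(314) = (-6/7 - 1/98*(-361))/(-481740) + ((-15028 + 20714)/(-243470 + 244701))/314 = (-6/7 + 361/98)*(-1/481740) + (5686/1231)*(1/314) = (277/98)*(-1/481740) + (5686*(1/1231))*(1/314) = -277/47210520 + (5686/1231)*(1/314) = -277/47210520 + 2843/193267 = 134165973401/9124235568840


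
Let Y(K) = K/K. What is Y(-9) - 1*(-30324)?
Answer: 30325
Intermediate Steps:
Y(K) = 1
Y(-9) - 1*(-30324) = 1 - 1*(-30324) = 1 + 30324 = 30325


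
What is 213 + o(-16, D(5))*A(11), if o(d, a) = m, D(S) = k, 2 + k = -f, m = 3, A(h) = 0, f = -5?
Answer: 213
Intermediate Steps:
k = 3 (k = -2 - 1*(-5) = -2 + 5 = 3)
D(S) = 3
o(d, a) = 3
213 + o(-16, D(5))*A(11) = 213 + 3*0 = 213 + 0 = 213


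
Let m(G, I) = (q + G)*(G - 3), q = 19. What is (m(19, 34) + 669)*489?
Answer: 624453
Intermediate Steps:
m(G, I) = (-3 + G)*(19 + G) (m(G, I) = (19 + G)*(G - 3) = (19 + G)*(-3 + G) = (-3 + G)*(19 + G))
(m(19, 34) + 669)*489 = ((-57 + 19² + 16*19) + 669)*489 = ((-57 + 361 + 304) + 669)*489 = (608 + 669)*489 = 1277*489 = 624453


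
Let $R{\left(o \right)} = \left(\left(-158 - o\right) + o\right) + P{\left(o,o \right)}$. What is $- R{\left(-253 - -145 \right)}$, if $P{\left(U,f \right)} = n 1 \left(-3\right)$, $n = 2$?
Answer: $164$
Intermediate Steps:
$P{\left(U,f \right)} = -6$ ($P{\left(U,f \right)} = 2 \cdot 1 \left(-3\right) = 2 \left(-3\right) = -6$)
$R{\left(o \right)} = -164$ ($R{\left(o \right)} = \left(\left(-158 - o\right) + o\right) - 6 = -158 - 6 = -164$)
$- R{\left(-253 - -145 \right)} = \left(-1\right) \left(-164\right) = 164$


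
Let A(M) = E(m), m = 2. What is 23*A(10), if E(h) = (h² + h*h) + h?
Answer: 230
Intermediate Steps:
E(h) = h + 2*h² (E(h) = (h² + h²) + h = 2*h² + h = h + 2*h²)
A(M) = 10 (A(M) = 2*(1 + 2*2) = 2*(1 + 4) = 2*5 = 10)
23*A(10) = 23*10 = 230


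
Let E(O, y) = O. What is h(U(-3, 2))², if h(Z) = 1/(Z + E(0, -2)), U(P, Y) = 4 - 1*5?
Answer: 1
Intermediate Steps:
U(P, Y) = -1 (U(P, Y) = 4 - 5 = -1)
h(Z) = 1/Z (h(Z) = 1/(Z + 0) = 1/Z)
h(U(-3, 2))² = (1/(-1))² = (-1)² = 1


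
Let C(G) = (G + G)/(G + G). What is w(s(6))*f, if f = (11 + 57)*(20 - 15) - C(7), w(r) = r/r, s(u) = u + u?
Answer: 339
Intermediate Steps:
s(u) = 2*u
C(G) = 1 (C(G) = (2*G)/((2*G)) = (2*G)*(1/(2*G)) = 1)
w(r) = 1
f = 339 (f = (11 + 57)*(20 - 15) - 1*1 = 68*5 - 1 = 340 - 1 = 339)
w(s(6))*f = 1*339 = 339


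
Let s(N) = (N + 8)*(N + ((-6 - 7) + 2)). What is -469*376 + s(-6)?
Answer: -176378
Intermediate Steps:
s(N) = (-11 + N)*(8 + N) (s(N) = (8 + N)*(N + (-13 + 2)) = (8 + N)*(N - 11) = (8 + N)*(-11 + N) = (-11 + N)*(8 + N))
-469*376 + s(-6) = -469*376 + (-88 + (-6)² - 3*(-6)) = -176344 + (-88 + 36 + 18) = -176344 - 34 = -176378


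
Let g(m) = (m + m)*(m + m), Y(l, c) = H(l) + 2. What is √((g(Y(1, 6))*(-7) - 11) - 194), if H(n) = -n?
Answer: I*√233 ≈ 15.264*I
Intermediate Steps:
Y(l, c) = 2 - l (Y(l, c) = -l + 2 = 2 - l)
g(m) = 4*m² (g(m) = (2*m)*(2*m) = 4*m²)
√((g(Y(1, 6))*(-7) - 11) - 194) = √(((4*(2 - 1*1)²)*(-7) - 11) - 194) = √(((4*(2 - 1)²)*(-7) - 11) - 194) = √(((4*1²)*(-7) - 11) - 194) = √(((4*1)*(-7) - 11) - 194) = √((4*(-7) - 11) - 194) = √((-28 - 11) - 194) = √(-39 - 194) = √(-233) = I*√233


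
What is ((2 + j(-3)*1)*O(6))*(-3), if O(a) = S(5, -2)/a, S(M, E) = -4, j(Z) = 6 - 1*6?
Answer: 4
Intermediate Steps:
j(Z) = 0 (j(Z) = 6 - 6 = 0)
O(a) = -4/a
((2 + j(-3)*1)*O(6))*(-3) = ((2 + 0*1)*(-4/6))*(-3) = ((2 + 0)*(-4*⅙))*(-3) = (2*(-⅔))*(-3) = -4/3*(-3) = 4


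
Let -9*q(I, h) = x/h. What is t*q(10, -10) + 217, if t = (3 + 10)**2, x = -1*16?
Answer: 8413/45 ≈ 186.96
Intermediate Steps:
x = -16
q(I, h) = 16/(9*h) (q(I, h) = -(-16)/(9*h) = 16/(9*h))
t = 169 (t = 13**2 = 169)
t*q(10, -10) + 217 = 169*((16/9)/(-10)) + 217 = 169*((16/9)*(-1/10)) + 217 = 169*(-8/45) + 217 = -1352/45 + 217 = 8413/45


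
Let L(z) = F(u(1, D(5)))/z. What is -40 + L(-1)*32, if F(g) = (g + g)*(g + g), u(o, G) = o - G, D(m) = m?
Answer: -2088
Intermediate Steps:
F(g) = 4*g² (F(g) = (2*g)*(2*g) = 4*g²)
L(z) = 64/z (L(z) = (4*(1 - 1*5)²)/z = (4*(1 - 5)²)/z = (4*(-4)²)/z = (4*16)/z = 64/z)
-40 + L(-1)*32 = -40 + (64/(-1))*32 = -40 + (64*(-1))*32 = -40 - 64*32 = -40 - 2048 = -2088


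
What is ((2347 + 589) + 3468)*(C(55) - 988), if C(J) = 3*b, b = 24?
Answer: -5866064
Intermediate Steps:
C(J) = 72 (C(J) = 3*24 = 72)
((2347 + 589) + 3468)*(C(55) - 988) = ((2347 + 589) + 3468)*(72 - 988) = (2936 + 3468)*(-916) = 6404*(-916) = -5866064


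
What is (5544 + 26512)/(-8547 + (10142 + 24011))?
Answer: 16028/12803 ≈ 1.2519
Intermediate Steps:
(5544 + 26512)/(-8547 + (10142 + 24011)) = 32056/(-8547 + 34153) = 32056/25606 = 32056*(1/25606) = 16028/12803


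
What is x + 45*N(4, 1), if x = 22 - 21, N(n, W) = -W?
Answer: -44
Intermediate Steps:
x = 1
x + 45*N(4, 1) = 1 + 45*(-1*1) = 1 + 45*(-1) = 1 - 45 = -44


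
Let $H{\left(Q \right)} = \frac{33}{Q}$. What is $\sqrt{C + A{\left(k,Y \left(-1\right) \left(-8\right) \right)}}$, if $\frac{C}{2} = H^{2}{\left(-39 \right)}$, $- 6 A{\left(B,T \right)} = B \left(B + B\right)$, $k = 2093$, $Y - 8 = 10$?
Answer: $\frac{i \sqrt{2220986865}}{39} \approx 1208.4 i$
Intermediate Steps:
$Y = 18$ ($Y = 8 + 10 = 18$)
$A{\left(B,T \right)} = - \frac{B^{2}}{3}$ ($A{\left(B,T \right)} = - \frac{B \left(B + B\right)}{6} = - \frac{B 2 B}{6} = - \frac{2 B^{2}}{6} = - \frac{B^{2}}{3}$)
$C = \frac{242}{169}$ ($C = 2 \left(\frac{33}{-39}\right)^{2} = 2 \left(33 \left(- \frac{1}{39}\right)\right)^{2} = 2 \left(- \frac{11}{13}\right)^{2} = 2 \cdot \frac{121}{169} = \frac{242}{169} \approx 1.432$)
$\sqrt{C + A{\left(k,Y \left(-1\right) \left(-8\right) \right)}} = \sqrt{\frac{242}{169} - \frac{2093^{2}}{3}} = \sqrt{\frac{242}{169} - \frac{4380649}{3}} = \sqrt{- \frac{740328955}{507}} = \frac{i \sqrt{2220986865}}{39}$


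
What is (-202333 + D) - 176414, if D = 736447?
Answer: 357700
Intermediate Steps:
(-202333 + D) - 176414 = (-202333 + 736447) - 176414 = 534114 - 176414 = 357700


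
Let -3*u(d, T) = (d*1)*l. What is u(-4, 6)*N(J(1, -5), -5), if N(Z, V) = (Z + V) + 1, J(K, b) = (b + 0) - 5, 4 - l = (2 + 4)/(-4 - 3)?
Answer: -272/3 ≈ -90.667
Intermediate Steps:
l = 34/7 (l = 4 - (2 + 4)/(-4 - 3) = 4 - 6/(-7) = 4 - 6*(-1)/7 = 4 - 1*(-6/7) = 4 + 6/7 = 34/7 ≈ 4.8571)
J(K, b) = -5 + b (J(K, b) = b - 5 = -5 + b)
u(d, T) = -34*d/21 (u(d, T) = -d*1*34/(3*7) = -d*34/(3*7) = -34*d/21)
N(Z, V) = 1 + V + Z (N(Z, V) = (V + Z) + 1 = 1 + V + Z)
u(-4, 6)*N(J(1, -5), -5) = (-34/21*(-4))*(1 - 5 + (-5 - 5)) = 136*(1 - 5 - 10)/21 = (136/21)*(-14) = -272/3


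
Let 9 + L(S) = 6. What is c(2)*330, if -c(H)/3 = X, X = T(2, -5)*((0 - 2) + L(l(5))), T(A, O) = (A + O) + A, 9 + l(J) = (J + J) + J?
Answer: -4950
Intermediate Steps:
l(J) = -9 + 3*J (l(J) = -9 + ((J + J) + J) = -9 + (2*J + J) = -9 + 3*J)
T(A, O) = O + 2*A
L(S) = -3 (L(S) = -9 + 6 = -3)
X = 5 (X = (-5 + 2*2)*((0 - 2) - 3) = (-5 + 4)*(-2 - 3) = -1*(-5) = 5)
c(H) = -15 (c(H) = -3*5 = -15)
c(2)*330 = -15*330 = -4950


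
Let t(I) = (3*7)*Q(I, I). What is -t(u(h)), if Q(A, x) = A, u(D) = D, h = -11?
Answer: 231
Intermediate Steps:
t(I) = 21*I (t(I) = (3*7)*I = 21*I)
-t(u(h)) = -21*(-11) = -1*(-231) = 231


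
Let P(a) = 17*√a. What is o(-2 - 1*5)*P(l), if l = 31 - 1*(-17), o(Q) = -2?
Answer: -136*√3 ≈ -235.56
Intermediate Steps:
l = 48 (l = 31 + 17 = 48)
o(-2 - 1*5)*P(l) = -34*√48 = -34*4*√3 = -136*√3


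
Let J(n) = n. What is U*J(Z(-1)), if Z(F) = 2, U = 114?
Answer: 228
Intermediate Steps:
U*J(Z(-1)) = 114*2 = 228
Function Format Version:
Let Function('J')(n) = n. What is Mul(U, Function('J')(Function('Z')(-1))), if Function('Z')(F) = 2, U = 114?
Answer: 228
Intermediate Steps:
Mul(U, Function('J')(Function('Z')(-1))) = Mul(114, 2) = 228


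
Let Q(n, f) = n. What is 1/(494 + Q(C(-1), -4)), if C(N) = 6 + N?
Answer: 1/499 ≈ 0.0020040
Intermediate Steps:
1/(494 + Q(C(-1), -4)) = 1/(494 + (6 - 1)) = 1/(494 + 5) = 1/499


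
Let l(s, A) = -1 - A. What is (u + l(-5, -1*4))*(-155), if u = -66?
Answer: 9765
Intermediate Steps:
(u + l(-5, -1*4))*(-155) = (-66 + (-1 - (-1)*4))*(-155) = (-66 + (-1 - 1*(-4)))*(-155) = (-66 + (-1 + 4))*(-155) = (-66 + 3)*(-155) = -63*(-155) = 9765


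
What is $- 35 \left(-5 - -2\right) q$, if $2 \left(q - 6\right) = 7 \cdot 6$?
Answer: $2835$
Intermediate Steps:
$q = 27$ ($q = 6 + \frac{7 \cdot 6}{2} = 6 + \frac{1}{2} \cdot 42 = 6 + 21 = 27$)
$- 35 \left(-5 - -2\right) q = - 35 \left(-5 - -2\right) 27 = - 35 \left(-5 + 2\right) 27 = \left(-35\right) \left(-3\right) 27 = 105 \cdot 27 = 2835$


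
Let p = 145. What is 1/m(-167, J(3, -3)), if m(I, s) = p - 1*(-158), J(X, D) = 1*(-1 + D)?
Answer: 1/303 ≈ 0.0033003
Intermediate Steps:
J(X, D) = -1 + D
m(I, s) = 303 (m(I, s) = 145 - 1*(-158) = 145 + 158 = 303)
1/m(-167, J(3, -3)) = 1/303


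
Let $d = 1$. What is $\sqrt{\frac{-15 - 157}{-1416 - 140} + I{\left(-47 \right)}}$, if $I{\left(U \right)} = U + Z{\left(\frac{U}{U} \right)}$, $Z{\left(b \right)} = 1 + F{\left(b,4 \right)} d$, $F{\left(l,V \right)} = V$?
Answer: $\frac{i \sqrt{6338755}}{389} \approx 6.4722 i$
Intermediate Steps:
$Z{\left(b \right)} = 5$ ($Z{\left(b \right)} = 1 + 4 \cdot 1 = 1 + 4 = 5$)
$I{\left(U \right)} = 5 + U$ ($I{\left(U \right)} = U + 5 = 5 + U$)
$\sqrt{\frac{-15 - 157}{-1416 - 140} + I{\left(-47 \right)}} = \sqrt{\frac{-15 - 157}{-1416 - 140} + \left(5 - 47\right)} = \sqrt{- \frac{172}{-1556} - 42} = \sqrt{\left(-172\right) \left(- \frac{1}{1556}\right) - 42} = \sqrt{\frac{43}{389} - 42} = \sqrt{- \frac{16295}{389}} = \frac{i \sqrt{6338755}}{389}$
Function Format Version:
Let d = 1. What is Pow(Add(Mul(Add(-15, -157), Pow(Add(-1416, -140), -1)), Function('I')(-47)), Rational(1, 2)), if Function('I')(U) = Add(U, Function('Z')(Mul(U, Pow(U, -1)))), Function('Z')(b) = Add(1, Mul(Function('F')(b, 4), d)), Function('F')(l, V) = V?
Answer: Mul(Rational(1, 389), I, Pow(6338755, Rational(1, 2))) ≈ Mul(6.4722, I)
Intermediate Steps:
Function('Z')(b) = 5 (Function('Z')(b) = Add(1, Mul(4, 1)) = Add(1, 4) = 5)
Function('I')(U) = Add(5, U) (Function('I')(U) = Add(U, 5) = Add(5, U))
Pow(Add(Mul(Add(-15, -157), Pow(Add(-1416, -140), -1)), Function('I')(-47)), Rational(1, 2)) = Pow(Add(Mul(Add(-15, -157), Pow(Add(-1416, -140), -1)), Add(5, -47)), Rational(1, 2)) = Pow(Add(Mul(-172, Pow(-1556, -1)), -42), Rational(1, 2)) = Pow(Add(Mul(-172, Rational(-1, 1556)), -42), Rational(1, 2)) = Pow(Add(Rational(43, 389), -42), Rational(1, 2)) = Pow(Rational(-16295, 389), Rational(1, 2)) = Mul(Rational(1, 389), I, Pow(6338755, Rational(1, 2)))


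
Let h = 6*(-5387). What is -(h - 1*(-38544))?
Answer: -6222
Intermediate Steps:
h = -32322
-(h - 1*(-38544)) = -(-32322 - 1*(-38544)) = -(-32322 + 38544) = -1*6222 = -6222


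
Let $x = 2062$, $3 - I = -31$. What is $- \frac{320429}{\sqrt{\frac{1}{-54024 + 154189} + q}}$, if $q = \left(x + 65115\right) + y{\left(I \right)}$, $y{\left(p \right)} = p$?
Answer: $- \frac{320429 \sqrt{168582448229910}}{3366094908} \approx -1236.0$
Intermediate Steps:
$I = 34$ ($I = 3 - -31 = 3 + 31 = 34$)
$q = 67211$ ($q = \left(2062 + 65115\right) + 34 = 67177 + 34 = 67211$)
$- \frac{320429}{\sqrt{\frac{1}{-54024 + 154189} + q}} = - \frac{320429}{\sqrt{\frac{1}{-54024 + 154189} + 67211}} = - \frac{320429}{\sqrt{\frac{1}{100165} + 67211}} = - \frac{320429}{\sqrt{\frac{6732189816}{100165}}} = - \frac{320429}{\frac{2}{100165} \sqrt{168582448229910}} = - 320429 \frac{\sqrt{168582448229910}}{3366094908} = - \frac{320429 \sqrt{168582448229910}}{3366094908}$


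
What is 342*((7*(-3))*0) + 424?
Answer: 424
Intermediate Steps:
342*((7*(-3))*0) + 424 = 342*(-21*0) + 424 = 342*0 + 424 = 0 + 424 = 424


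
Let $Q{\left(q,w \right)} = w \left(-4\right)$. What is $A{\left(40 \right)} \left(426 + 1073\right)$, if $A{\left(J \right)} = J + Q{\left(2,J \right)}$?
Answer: $-179880$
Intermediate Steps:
$Q{\left(q,w \right)} = - 4 w$
$A{\left(J \right)} = - 3 J$ ($A{\left(J \right)} = J - 4 J = - 3 J$)
$A{\left(40 \right)} \left(426 + 1073\right) = \left(-3\right) 40 \left(426 + 1073\right) = \left(-120\right) 1499 = -179880$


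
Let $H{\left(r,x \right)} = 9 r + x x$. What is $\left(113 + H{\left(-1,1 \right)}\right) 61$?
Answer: $6405$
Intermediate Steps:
$H{\left(r,x \right)} = x^{2} + 9 r$ ($H{\left(r,x \right)} = 9 r + x^{2} = x^{2} + 9 r$)
$\left(113 + H{\left(-1,1 \right)}\right) 61 = \left(113 + \left(1^{2} + 9 \left(-1\right)\right)\right) 61 = \left(113 + \left(1 - 9\right)\right) 61 = \left(113 - 8\right) 61 = 105 \cdot 61 = 6405$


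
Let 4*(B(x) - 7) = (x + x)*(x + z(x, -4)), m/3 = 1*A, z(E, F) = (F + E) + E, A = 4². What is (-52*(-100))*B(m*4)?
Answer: 285578800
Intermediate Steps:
A = 16
z(E, F) = F + 2*E (z(E, F) = (E + F) + E = F + 2*E)
m = 48 (m = 3*(1*16) = 3*16 = 48)
B(x) = 7 + x*(-4 + 3*x)/2 (B(x) = 7 + ((x + x)*(x + (-4 + 2*x)))/4 = 7 + ((2*x)*(-4 + 3*x))/4 = 7 + (2*x*(-4 + 3*x))/4 = 7 + x*(-4 + 3*x)/2)
(-52*(-100))*B(m*4) = (-52*(-100))*(7 - 96*4 + 3*(48*4)²/2) = 5200*(7 - 2*192 + (3/2)*192²) = 5200*(7 - 384 + (3/2)*36864) = 5200*(7 - 384 + 55296) = 5200*54919 = 285578800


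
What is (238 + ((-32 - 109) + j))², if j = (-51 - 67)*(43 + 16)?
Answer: 47128225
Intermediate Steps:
j = -6962 (j = -118*59 = -6962)
(238 + ((-32 - 109) + j))² = (238 + ((-32 - 109) - 6962))² = (238 + (-141 - 6962))² = (238 - 7103)² = (-6865)² = 47128225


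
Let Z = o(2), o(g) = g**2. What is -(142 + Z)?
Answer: -146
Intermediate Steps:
Z = 4 (Z = 2**2 = 4)
-(142 + Z) = -(142 + 4) = -1*146 = -146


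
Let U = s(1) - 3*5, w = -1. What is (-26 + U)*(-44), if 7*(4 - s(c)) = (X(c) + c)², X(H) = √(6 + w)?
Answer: 11660/7 + 88*√5/7 ≈ 1693.8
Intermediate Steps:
X(H) = √5 (X(H) = √(6 - 1) = √5)
s(c) = 4 - (c + √5)²/7 (s(c) = 4 - (√5 + c)²/7 = 4 - (c + √5)²/7)
U = -11 - (1 + √5)²/7 (U = (4 - (1 + √5)²/7) - 3*5 = (4 - (1 + √5)²/7) - 15 = -11 - (1 + √5)²/7 ≈ -12.496)
(-26 + U)*(-44) = (-26 + (-83/7 - 2*√5/7))*(-44) = (-265/7 - 2*√5/7)*(-44) = 11660/7 + 88*√5/7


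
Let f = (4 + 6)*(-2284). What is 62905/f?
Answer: -12581/4568 ≈ -2.7542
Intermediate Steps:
f = -22840 (f = 10*(-2284) = -22840)
62905/f = 62905/(-22840) = 62905*(-1/22840) = -12581/4568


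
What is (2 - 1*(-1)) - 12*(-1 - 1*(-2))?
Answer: -9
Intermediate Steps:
(2 - 1*(-1)) - 12*(-1 - 1*(-2)) = (2 + 1) - 12*(-1 + 2) = 3 - 12*1 = 3 - 12 = -9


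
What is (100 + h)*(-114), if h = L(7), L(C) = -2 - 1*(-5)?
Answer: -11742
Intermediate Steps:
L(C) = 3 (L(C) = -2 + 5 = 3)
h = 3
(100 + h)*(-114) = (100 + 3)*(-114) = 103*(-114) = -11742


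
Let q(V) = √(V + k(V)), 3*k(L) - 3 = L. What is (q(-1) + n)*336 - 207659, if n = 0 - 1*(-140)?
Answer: -160619 + 112*I*√3 ≈ -1.6062e+5 + 193.99*I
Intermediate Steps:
k(L) = 1 + L/3
n = 140 (n = 0 + 140 = 140)
q(V) = √(1 + 4*V/3) (q(V) = √(V + (1 + V/3)) = √(1 + 4*V/3))
(q(-1) + n)*336 - 207659 = (√(9 + 12*(-1))/3 + 140)*336 - 207659 = (√(9 - 12)/3 + 140)*336 - 207659 = (√(-3)/3 + 140)*336 - 207659 = ((I*√3)/3 + 140)*336 - 207659 = (I*√3/3 + 140)*336 - 207659 = (140 + I*√3/3)*336 - 207659 = (47040 + 112*I*√3) - 207659 = -160619 + 112*I*√3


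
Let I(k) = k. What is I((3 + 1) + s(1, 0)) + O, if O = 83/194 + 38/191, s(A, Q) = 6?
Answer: 393765/37054 ≈ 10.627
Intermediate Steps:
O = 23225/37054 (O = 83*(1/194) + 38*(1/191) = 83/194 + 38/191 = 23225/37054 ≈ 0.62679)
I((3 + 1) + s(1, 0)) + O = ((3 + 1) + 6) + 23225/37054 = (4 + 6) + 23225/37054 = 10 + 23225/37054 = 393765/37054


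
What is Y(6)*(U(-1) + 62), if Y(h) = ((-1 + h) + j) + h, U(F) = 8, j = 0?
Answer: 770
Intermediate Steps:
Y(h) = -1 + 2*h (Y(h) = ((-1 + h) + 0) + h = (-1 + h) + h = -1 + 2*h)
Y(6)*(U(-1) + 62) = (-1 + 2*6)*(8 + 62) = (-1 + 12)*70 = 11*70 = 770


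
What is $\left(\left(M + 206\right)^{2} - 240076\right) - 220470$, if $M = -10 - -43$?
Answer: $-403425$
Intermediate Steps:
$M = 33$ ($M = -10 + 43 = 33$)
$\left(\left(M + 206\right)^{2} - 240076\right) - 220470 = \left(\left(33 + 206\right)^{2} - 240076\right) - 220470 = \left(239^{2} - 240076\right) - 220470 = \left(57121 - 240076\right) - 220470 = -182955 - 220470 = -403425$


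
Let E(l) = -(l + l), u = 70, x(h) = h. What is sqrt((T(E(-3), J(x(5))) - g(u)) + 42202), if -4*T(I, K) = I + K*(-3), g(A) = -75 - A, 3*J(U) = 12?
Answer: sqrt(169394)/2 ≈ 205.79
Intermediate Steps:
E(l) = -2*l
J(U) = 4 (J(U) = (1/3)*12 = 4)
T(I, K) = -I/4 + 3*K/4 (T(I, K) = -(I + K*(-3))/4 = -(I - 3*K)/4 = -I/4 + 3*K/4)
sqrt((T(E(-3), J(x(5))) - g(u)) + 42202) = sqrt(((-(-1)*(-3)/2 + (3/4)*4) - (-75 - 1*70)) + 42202) = sqrt(((-1/4*6 + 3) - (-75 - 70)) + 42202) = sqrt(((-3/2 + 3) - 1*(-145)) + 42202) = sqrt((3/2 + 145) + 42202) = sqrt(293/2 + 42202) = sqrt(84697/2) = sqrt(169394)/2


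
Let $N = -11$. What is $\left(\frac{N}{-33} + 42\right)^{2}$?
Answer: $\frac{16129}{9} \approx 1792.1$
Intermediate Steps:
$\left(\frac{N}{-33} + 42\right)^{2} = \left(- \frac{11}{-33} + 42\right)^{2} = \left(\left(-11\right) \left(- \frac{1}{33}\right) + 42\right)^{2} = \left(\frac{1}{3} + 42\right)^{2} = \left(\frac{127}{3}\right)^{2} = \frac{16129}{9}$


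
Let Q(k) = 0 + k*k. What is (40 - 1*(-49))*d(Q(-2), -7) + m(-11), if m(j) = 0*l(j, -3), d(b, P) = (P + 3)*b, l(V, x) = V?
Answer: -1424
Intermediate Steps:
Q(k) = k**2 (Q(k) = 0 + k**2 = k**2)
d(b, P) = b*(3 + P) (d(b, P) = (3 + P)*b = b*(3 + P))
m(j) = 0 (m(j) = 0*j = 0)
(40 - 1*(-49))*d(Q(-2), -7) + m(-11) = (40 - 1*(-49))*((-2)**2*(3 - 7)) + 0 = (40 + 49)*(4*(-4)) + 0 = 89*(-16) + 0 = -1424 + 0 = -1424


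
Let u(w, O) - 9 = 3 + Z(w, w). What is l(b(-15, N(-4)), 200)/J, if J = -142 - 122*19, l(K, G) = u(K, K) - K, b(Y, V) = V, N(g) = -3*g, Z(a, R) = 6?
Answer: -1/410 ≈ -0.0024390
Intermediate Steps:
u(w, O) = 18 (u(w, O) = 9 + (3 + 6) = 9 + 9 = 18)
l(K, G) = 18 - K
J = -2460 (J = -142 - 2318 = -2460)
l(b(-15, N(-4)), 200)/J = (18 - (-3)*(-4))/(-2460) = (18 - 1*12)*(-1/2460) = (18 - 12)*(-1/2460) = 6*(-1/2460) = -1/410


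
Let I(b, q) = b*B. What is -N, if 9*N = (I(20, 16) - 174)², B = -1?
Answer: -37636/9 ≈ -4181.8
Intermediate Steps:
I(b, q) = -b (I(b, q) = b*(-1) = -b)
N = 37636/9 (N = (-1*20 - 174)²/9 = (-20 - 174)²/9 = (⅑)*(-194)² = (⅑)*37636 = 37636/9 ≈ 4181.8)
-N = -1*37636/9 = -37636/9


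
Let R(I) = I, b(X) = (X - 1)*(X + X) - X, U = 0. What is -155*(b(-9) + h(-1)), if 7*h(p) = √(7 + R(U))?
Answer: -29295 - 155*√7/7 ≈ -29354.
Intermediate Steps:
b(X) = -X + 2*X*(-1 + X) (b(X) = (-1 + X)*(2*X) - X = 2*X*(-1 + X) - X = -X + 2*X*(-1 + X))
h(p) = √7/7 (h(p) = √(7 + 0)/7 = √7/7)
-155*(b(-9) + h(-1)) = -155*(-9*(-3 + 2*(-9)) + √7/7) = -155*(-9*(-3 - 18) + √7/7) = -155*(-9*(-21) + √7/7) = -155*(189 + √7/7) = -29295 - 155*√7/7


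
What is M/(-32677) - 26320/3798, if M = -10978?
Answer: -409182098/62053623 ≈ -6.5940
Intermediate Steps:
M/(-32677) - 26320/3798 = -10978/(-32677) - 26320/3798 = -10978*(-1/32677) - 26320*1/3798 = 10978/32677 - 13160/1899 = -409182098/62053623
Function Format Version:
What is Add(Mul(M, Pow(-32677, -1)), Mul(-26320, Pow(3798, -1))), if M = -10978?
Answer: Rational(-409182098, 62053623) ≈ -6.5940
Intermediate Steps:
Add(Mul(M, Pow(-32677, -1)), Mul(-26320, Pow(3798, -1))) = Add(Mul(-10978, Pow(-32677, -1)), Mul(-26320, Pow(3798, -1))) = Add(Mul(-10978, Rational(-1, 32677)), Mul(-26320, Rational(1, 3798))) = Add(Rational(10978, 32677), Rational(-13160, 1899)) = Rational(-409182098, 62053623)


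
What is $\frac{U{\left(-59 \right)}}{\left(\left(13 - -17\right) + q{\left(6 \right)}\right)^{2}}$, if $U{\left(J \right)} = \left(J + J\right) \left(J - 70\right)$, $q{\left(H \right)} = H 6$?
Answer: $\frac{2537}{726} \approx 3.4945$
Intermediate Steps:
$q{\left(H \right)} = 6 H$
$U{\left(J \right)} = 2 J \left(-70 + J\right)$
$\frac{U{\left(-59 \right)}}{\left(\left(13 - -17\right) + q{\left(6 \right)}\right)^{2}} = \frac{2 \left(-59\right) \left(-70 - 59\right)}{\left(\left(13 - -17\right) + 6 \cdot 6\right)^{2}} = \frac{2 \left(-59\right) \left(-129\right)}{\left(\left(13 + 17\right) + 36\right)^{2}} = \frac{15222}{\left(30 + 36\right)^{2}} = \frac{15222}{66^{2}} = \frac{15222}{4356} = 15222 \cdot \frac{1}{4356} = \frac{2537}{726}$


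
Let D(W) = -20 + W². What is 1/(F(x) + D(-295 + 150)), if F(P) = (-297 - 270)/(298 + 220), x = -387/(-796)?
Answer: 74/1554289 ≈ 4.7610e-5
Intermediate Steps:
x = 387/796 (x = -387*(-1/796) = 387/796 ≈ 0.48618)
F(P) = -81/74 (F(P) = -567/518 = -567*1/518 = -81/74)
1/(F(x) + D(-295 + 150)) = 1/(-81/74 + (-20 + (-295 + 150)²)) = 1/(-81/74 + (-20 + (-145)²)) = 1/(-81/74 + (-20 + 21025)) = 1/(-81/74 + 21005) = 1/(1554289/74) = 74/1554289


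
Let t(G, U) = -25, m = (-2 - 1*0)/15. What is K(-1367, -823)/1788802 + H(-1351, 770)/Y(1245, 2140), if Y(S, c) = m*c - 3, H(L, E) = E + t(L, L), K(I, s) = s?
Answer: -799736873/309462746 ≈ -2.5843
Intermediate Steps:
m = -2/15 (m = (-2 + 0)*(1/15) = -2*1/15 = -2/15 ≈ -0.13333)
H(L, E) = -25 + E (H(L, E) = E - 25 = -25 + E)
Y(S, c) = -3 - 2*c/15 (Y(S, c) = -2*c/15 - 3 = -3 - 2*c/15)
K(-1367, -823)/1788802 + H(-1351, 770)/Y(1245, 2140) = -823/1788802 + (-25 + 770)/(-3 - 2/15*2140) = -823*1/1788802 + 745/(-3 - 856/3) = -823/1788802 + 745/(-865/3) = -823/1788802 + 745*(-3/865) = -823/1788802 - 447/173 = -799736873/309462746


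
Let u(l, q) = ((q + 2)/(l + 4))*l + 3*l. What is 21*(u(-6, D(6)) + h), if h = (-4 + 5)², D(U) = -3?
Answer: -420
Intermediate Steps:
h = 1 (h = 1² = 1)
u(l, q) = 3*l + l*(2 + q)/(4 + l) (u(l, q) = ((2 + q)/(4 + l))*l + 3*l = l*(2 + q)/(4 + l) + 3*l = 3*l + l*(2 + q)/(4 + l))
21*(u(-6, D(6)) + h) = 21*(-6*(14 - 3 + 3*(-6))/(4 - 6) + 1) = 21*(-6*(14 - 3 - 18)/(-2) + 1) = 21*(-6*(-½)*(-7) + 1) = 21*(-21 + 1) = 21*(-20) = -420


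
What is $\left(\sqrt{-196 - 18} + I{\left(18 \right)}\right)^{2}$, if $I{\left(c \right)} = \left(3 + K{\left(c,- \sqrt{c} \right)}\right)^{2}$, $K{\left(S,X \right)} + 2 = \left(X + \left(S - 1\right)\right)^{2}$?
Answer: $\left(\left(1 + \left(17 - 3 \sqrt{2}\right)^{2}\right)^{2} + i \sqrt{214}\right)^{2} \approx 7.19 \cdot 10^{8} + 7.85 \cdot 10^{5} i$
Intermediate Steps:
$K{\left(S,X \right)} = -2 + \left(-1 + S + X\right)^{2}$ ($K{\left(S,X \right)} = -2 + \left(X + \left(S - 1\right)\right)^{2} = -2 + \left(X + \left(-1 + S\right)\right)^{2} = -2 + \left(-1 + S + X\right)^{2}$)
$I{\left(c \right)} = \left(1 + \left(-1 + c - \sqrt{c}\right)^{2}\right)^{2}$ ($I{\left(c \right)} = \left(3 + \left(-2 + \left(-1 + c - \sqrt{c}\right)^{2}\right)\right)^{2} = \left(1 + \left(-1 + c - \sqrt{c}\right)^{2}\right)^{2}$)
$\left(\sqrt{-196 - 18} + I{\left(18 \right)}\right)^{2} = \left(\sqrt{-196 - 18} + \left(1 + \left(1 + \sqrt{18} - 18\right)^{2}\right)^{2}\right)^{2} = \left(\sqrt{-214} + \left(1 + \left(1 + 3 \sqrt{2} - 18\right)^{2}\right)^{2}\right)^{2} = \left(i \sqrt{214} + \left(1 + \left(-17 + 3 \sqrt{2}\right)^{2}\right)^{2}\right)^{2} = \left(\left(1 + \left(-17 + 3 \sqrt{2}\right)^{2}\right)^{2} + i \sqrt{214}\right)^{2}$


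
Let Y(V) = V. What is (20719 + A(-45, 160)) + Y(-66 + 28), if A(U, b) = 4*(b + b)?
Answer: 21961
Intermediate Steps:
A(U, b) = 8*b (A(U, b) = 4*(2*b) = 8*b)
(20719 + A(-45, 160)) + Y(-66 + 28) = (20719 + 8*160) + (-66 + 28) = (20719 + 1280) - 38 = 21999 - 38 = 21961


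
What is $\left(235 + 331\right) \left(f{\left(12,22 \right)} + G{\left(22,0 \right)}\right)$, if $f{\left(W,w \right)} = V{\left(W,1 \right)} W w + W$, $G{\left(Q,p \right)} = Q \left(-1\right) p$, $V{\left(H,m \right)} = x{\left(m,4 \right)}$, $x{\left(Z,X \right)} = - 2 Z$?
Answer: $-292056$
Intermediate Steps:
$V{\left(H,m \right)} = - 2 m$
$G{\left(Q,p \right)} = - Q p$
$f{\left(W,w \right)} = W - 2 W w$ ($f{\left(W,w \right)} = \left(-2\right) 1 W w + W = - 2 W w + W = W - 2 W w$)
$\left(235 + 331\right) \left(f{\left(12,22 \right)} + G{\left(22,0 \right)}\right) = \left(235 + 331\right) \left(12 \left(1 - 44\right) - 22 \cdot 0\right) = 566 \left(12 \left(1 - 44\right) + 0\right) = 566 \left(12 \left(-43\right) + 0\right) = 566 \left(-516 + 0\right) = 566 \left(-516\right) = -292056$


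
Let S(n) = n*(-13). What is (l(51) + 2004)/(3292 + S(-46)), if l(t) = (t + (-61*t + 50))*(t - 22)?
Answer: -42643/1945 ≈ -21.924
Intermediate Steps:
S(n) = -13*n
l(t) = (-22 + t)*(50 - 60*t) (l(t) = (t + (50 - 61*t))*(-22 + t) = (50 - 60*t)*(-22 + t) = (-22 + t)*(50 - 60*t))
(l(51) + 2004)/(3292 + S(-46)) = ((-1100 - 60*51**2 + 1370*51) + 2004)/(3292 - 13*(-46)) = ((-1100 - 60*2601 + 69870) + 2004)/(3292 + 598) = ((-1100 - 156060 + 69870) + 2004)/3890 = (-87290 + 2004)*(1/3890) = -85286*1/3890 = -42643/1945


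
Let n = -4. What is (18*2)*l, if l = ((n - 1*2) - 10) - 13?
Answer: -1044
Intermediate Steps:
l = -29 (l = ((-4 - 1*2) - 10) - 13 = ((-4 - 2) - 10) - 13 = (-6 - 10) - 13 = -16 - 13 = -29)
(18*2)*l = (18*2)*(-29) = 36*(-29) = -1044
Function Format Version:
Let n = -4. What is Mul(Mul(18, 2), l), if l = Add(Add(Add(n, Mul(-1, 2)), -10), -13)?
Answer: -1044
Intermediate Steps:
l = -29 (l = Add(Add(Add(-4, Mul(-1, 2)), -10), -13) = Add(Add(Add(-4, -2), -10), -13) = Add(Add(-6, -10), -13) = Add(-16, -13) = -29)
Mul(Mul(18, 2), l) = Mul(Mul(18, 2), -29) = Mul(36, -29) = -1044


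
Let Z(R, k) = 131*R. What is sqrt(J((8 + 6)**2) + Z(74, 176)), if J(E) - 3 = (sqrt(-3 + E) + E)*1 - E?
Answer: sqrt(9697 + sqrt(193)) ≈ 98.544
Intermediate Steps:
J(E) = 3 + sqrt(-3 + E) (J(E) = 3 + ((sqrt(-3 + E) + E)*1 - E) = 3 + ((E + sqrt(-3 + E))*1 - E) = 3 + ((E + sqrt(-3 + E)) - E) = 3 + sqrt(-3 + E))
sqrt(J((8 + 6)**2) + Z(74, 176)) = sqrt((3 + sqrt(-3 + (8 + 6)**2)) + 131*74) = sqrt((3 + sqrt(-3 + 14**2)) + 9694) = sqrt((3 + sqrt(-3 + 196)) + 9694) = sqrt((3 + sqrt(193)) + 9694) = sqrt(9697 + sqrt(193))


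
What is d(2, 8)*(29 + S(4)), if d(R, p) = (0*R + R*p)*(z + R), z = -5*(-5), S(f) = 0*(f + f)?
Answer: 12528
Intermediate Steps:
S(f) = 0 (S(f) = 0*(2*f) = 0)
z = 25
d(R, p) = R*p*(25 + R) (d(R, p) = (0*R + R*p)*(25 + R) = (0 + R*p)*(25 + R) = (R*p)*(25 + R) = R*p*(25 + R))
d(2, 8)*(29 + S(4)) = (2*8*(25 + 2))*(29 + 0) = (2*8*27)*29 = 432*29 = 12528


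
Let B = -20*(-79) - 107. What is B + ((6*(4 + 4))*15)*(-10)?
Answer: -5727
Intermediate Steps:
B = 1473 (B = 1580 - 107 = 1473)
B + ((6*(4 + 4))*15)*(-10) = 1473 + ((6*(4 + 4))*15)*(-10) = 1473 + ((6*8)*15)*(-10) = 1473 + (48*15)*(-10) = 1473 + 720*(-10) = 1473 - 7200 = -5727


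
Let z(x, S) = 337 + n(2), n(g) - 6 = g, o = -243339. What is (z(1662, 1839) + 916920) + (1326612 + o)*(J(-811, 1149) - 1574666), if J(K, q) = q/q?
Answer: -1705791161280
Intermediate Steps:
n(g) = 6 + g
J(K, q) = 1
z(x, S) = 345 (z(x, S) = 337 + (6 + 2) = 337 + 8 = 345)
(z(1662, 1839) + 916920) + (1326612 + o)*(J(-811, 1149) - 1574666) = (345 + 916920) + (1326612 - 243339)*(1 - 1574666) = 917265 + 1083273*(-1574665) = 917265 - 1705792078545 = -1705791161280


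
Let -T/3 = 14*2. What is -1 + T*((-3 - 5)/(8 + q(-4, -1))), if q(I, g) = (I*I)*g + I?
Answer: -57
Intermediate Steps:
q(I, g) = I + g*I**2 (q(I, g) = I**2*g + I = g*I**2 + I = I + g*I**2)
T = -84 (T = -42*2 = -3*28 = -84)
-1 + T*((-3 - 5)/(8 + q(-4, -1))) = -1 - 84*(-3 - 5)/(8 - 4*(1 - 4*(-1))) = -1 - (-672)/(8 - 4*(1 + 4)) = -1 - (-672)/(8 - 4*5) = -1 - (-672)/(8 - 20) = -1 - (-672)/(-12) = -1 - (-672)*(-1)/12 = -1 - 84*2/3 = -1 - 56 = -57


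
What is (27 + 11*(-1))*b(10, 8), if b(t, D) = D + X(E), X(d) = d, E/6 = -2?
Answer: -64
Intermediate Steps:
E = -12 (E = 6*(-2) = -12)
b(t, D) = -12 + D (b(t, D) = D - 12 = -12 + D)
(27 + 11*(-1))*b(10, 8) = (27 + 11*(-1))*(-12 + 8) = (27 - 11)*(-4) = 16*(-4) = -64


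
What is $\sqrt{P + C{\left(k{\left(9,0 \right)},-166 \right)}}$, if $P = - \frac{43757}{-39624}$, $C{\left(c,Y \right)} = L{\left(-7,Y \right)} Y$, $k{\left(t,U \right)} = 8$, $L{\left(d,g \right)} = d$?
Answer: $\frac{\sqrt{456536286570}}{19812} \approx 34.104$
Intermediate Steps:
$C{\left(c,Y \right)} = - 7 Y$
$P = \frac{43757}{39624}$ ($P = \left(-43757\right) \left(- \frac{1}{39624}\right) = \frac{43757}{39624} \approx 1.1043$)
$\sqrt{P + C{\left(k{\left(9,0 \right)},-166 \right)}} = \sqrt{\frac{43757}{39624} - -1162} = \sqrt{\frac{43757}{39624} + 1162} = \sqrt{\frac{46086845}{39624}} = \frac{\sqrt{456536286570}}{19812}$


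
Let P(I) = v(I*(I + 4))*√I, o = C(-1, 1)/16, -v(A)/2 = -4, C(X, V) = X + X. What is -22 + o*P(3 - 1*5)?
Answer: -22 - I*√2 ≈ -22.0 - 1.4142*I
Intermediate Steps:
C(X, V) = 2*X
v(A) = 8 (v(A) = -2*(-4) = 8)
o = -⅛ (o = (2*(-1))/16 = -2*1/16 = -⅛ ≈ -0.12500)
P(I) = 8*√I
-22 + o*P(3 - 1*5) = -22 - √(3 - 1*5) = -22 - √(3 - 5) = -22 - √(-2) = -22 - I*√2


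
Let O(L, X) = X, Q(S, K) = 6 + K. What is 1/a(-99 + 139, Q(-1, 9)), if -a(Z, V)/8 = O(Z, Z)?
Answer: -1/320 ≈ -0.0031250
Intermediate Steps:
a(Z, V) = -8*Z
1/a(-99 + 139, Q(-1, 9)) = 1/(-8*(-99 + 139)) = 1/(-8*40) = 1/(-320) = -1/320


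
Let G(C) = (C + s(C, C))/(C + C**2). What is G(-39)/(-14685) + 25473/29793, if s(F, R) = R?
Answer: 2369126296/2770897965 ≈ 0.85500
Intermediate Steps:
G(C) = 2*C/(C + C**2) (G(C) = (C + C)/(C + C**2) = (2*C)/(C + C**2) = 2*C/(C + C**2))
G(-39)/(-14685) + 25473/29793 = (2/(1 - 39))/(-14685) + 25473/29793 = (2/(-38))*(-1/14685) + 25473*(1/29793) = (2*(-1/38))*(-1/14685) + 8491/9931 = -1/19*(-1/14685) + 8491/9931 = 1/279015 + 8491/9931 = 2369126296/2770897965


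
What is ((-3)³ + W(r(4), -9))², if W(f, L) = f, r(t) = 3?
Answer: 576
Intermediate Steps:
((-3)³ + W(r(4), -9))² = ((-3)³ + 3)² = (-27 + 3)² = (-24)² = 576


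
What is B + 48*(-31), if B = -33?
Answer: -1521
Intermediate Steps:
B + 48*(-31) = -33 + 48*(-31) = -33 - 1488 = -1521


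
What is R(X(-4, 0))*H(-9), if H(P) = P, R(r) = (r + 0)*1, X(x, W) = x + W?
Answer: 36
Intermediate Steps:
X(x, W) = W + x
R(r) = r (R(r) = r*1 = r)
R(X(-4, 0))*H(-9) = (0 - 4)*(-9) = -4*(-9) = 36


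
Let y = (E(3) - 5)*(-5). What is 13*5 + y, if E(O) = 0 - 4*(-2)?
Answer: 50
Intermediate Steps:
E(O) = 8 (E(O) = 0 + 8 = 8)
y = -15 (y = (8 - 5)*(-5) = 3*(-5) = -15)
13*5 + y = 13*5 - 15 = 65 - 15 = 50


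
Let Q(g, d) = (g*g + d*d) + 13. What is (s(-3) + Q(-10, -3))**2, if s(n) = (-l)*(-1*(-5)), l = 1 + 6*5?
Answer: 1089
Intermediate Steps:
Q(g, d) = 13 + d**2 + g**2 (Q(g, d) = (g**2 + d**2) + 13 = (d**2 + g**2) + 13 = 13 + d**2 + g**2)
l = 31 (l = 1 + 30 = 31)
s(n) = -155 (s(n) = (-1*31)*(-1*(-5)) = -31*5 = -155)
(s(-3) + Q(-10, -3))**2 = (-155 + (13 + (-3)**2 + (-10)**2))**2 = (-155 + (13 + 9 + 100))**2 = (-155 + 122)**2 = (-33)**2 = 1089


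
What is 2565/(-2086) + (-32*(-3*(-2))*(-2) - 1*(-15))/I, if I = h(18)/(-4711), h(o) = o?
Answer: -326756452/3129 ≈ -1.0443e+5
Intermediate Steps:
I = -18/4711 (I = 18/(-4711) = 18*(-1/4711) = -18/4711 ≈ -0.0038208)
2565/(-2086) + (-32*(-3*(-2))*(-2) - 1*(-15))/I = 2565/(-2086) + (-32*(-3*(-2))*(-2) - 1*(-15))/(-18/4711) = 2565*(-1/2086) + (-192*(-2) + 15)*(-4711/18) = -2565/2086 + (-32*(-12) + 15)*(-4711/18) = -2565/2086 + (384 + 15)*(-4711/18) = -2565/2086 + 399*(-4711/18) = -2565/2086 - 626563/6 = -326756452/3129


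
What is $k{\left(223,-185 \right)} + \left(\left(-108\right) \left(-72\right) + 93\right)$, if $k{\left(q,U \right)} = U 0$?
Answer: $7869$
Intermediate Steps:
$k{\left(q,U \right)} = 0$
$k{\left(223,-185 \right)} + \left(\left(-108\right) \left(-72\right) + 93\right) = 0 + \left(\left(-108\right) \left(-72\right) + 93\right) = 0 + \left(7776 + 93\right) = 0 + 7869 = 7869$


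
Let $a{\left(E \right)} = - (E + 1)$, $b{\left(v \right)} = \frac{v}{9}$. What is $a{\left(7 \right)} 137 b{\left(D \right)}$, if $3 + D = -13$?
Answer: $\frac{17536}{9} \approx 1948.4$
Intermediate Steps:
$D = -16$ ($D = -3 - 13 = -16$)
$b{\left(v \right)} = \frac{v}{9}$ ($b{\left(v \right)} = v \frac{1}{9} = \frac{v}{9}$)
$a{\left(E \right)} = -1 - E$ ($a{\left(E \right)} = - (1 + E) = -1 - E$)
$a{\left(7 \right)} 137 b{\left(D \right)} = \left(-1 - 7\right) 137 \cdot \frac{1}{9} \left(-16\right) = \left(-1 - 7\right) 137 \left(- \frac{16}{9}\right) = \left(-8\right) 137 \left(- \frac{16}{9}\right) = \left(-1096\right) \left(- \frac{16}{9}\right) = \frac{17536}{9}$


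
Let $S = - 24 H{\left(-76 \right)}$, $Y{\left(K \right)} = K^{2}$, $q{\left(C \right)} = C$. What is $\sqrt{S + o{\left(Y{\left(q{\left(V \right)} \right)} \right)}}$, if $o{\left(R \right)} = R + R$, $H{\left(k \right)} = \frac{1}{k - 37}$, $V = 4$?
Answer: $\frac{2 \sqrt{102830}}{113} \approx 5.6756$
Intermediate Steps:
$H{\left(k \right)} = \frac{1}{-37 + k}$
$S = \frac{24}{113}$ ($S = - \frac{24}{-37 - 76} = - \frac{24}{-113} = \left(-24\right) \left(- \frac{1}{113}\right) = \frac{24}{113} \approx 0.21239$)
$o{\left(R \right)} = 2 R$
$\sqrt{S + o{\left(Y{\left(q{\left(V \right)} \right)} \right)}} = \sqrt{\frac{24}{113} + 2 \cdot 4^{2}} = \sqrt{\frac{24}{113} + 2 \cdot 16} = \sqrt{\frac{24}{113} + 32} = \sqrt{\frac{3640}{113}} = \frac{2 \sqrt{102830}}{113}$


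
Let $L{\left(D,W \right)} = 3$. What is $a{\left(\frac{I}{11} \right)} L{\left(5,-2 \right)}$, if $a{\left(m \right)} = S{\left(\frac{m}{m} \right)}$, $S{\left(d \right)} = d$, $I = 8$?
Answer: $3$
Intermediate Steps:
$a{\left(m \right)} = 1$ ($a{\left(m \right)} = \frac{m}{m} = 1$)
$a{\left(\frac{I}{11} \right)} L{\left(5,-2 \right)} = 1 \cdot 3 = 3$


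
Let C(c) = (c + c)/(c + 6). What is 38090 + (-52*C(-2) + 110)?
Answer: 38252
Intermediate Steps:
C(c) = 2*c/(6 + c) (C(c) = (2*c)/(6 + c) = 2*c/(6 + c))
38090 + (-52*C(-2) + 110) = 38090 + (-104*(-2)/(6 - 2) + 110) = 38090 + (-104*(-2)/4 + 110) = 38090 + (-52*(-1) + 110) = 38090 + (52 + 110) = 38090 + 162 = 38252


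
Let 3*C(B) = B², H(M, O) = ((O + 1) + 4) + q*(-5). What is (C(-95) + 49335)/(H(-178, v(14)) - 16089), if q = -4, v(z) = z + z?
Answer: -78515/24054 ≈ -3.2641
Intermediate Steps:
v(z) = 2*z
H(M, O) = 25 + O (H(M, O) = ((O + 1) + 4) - 4*(-5) = ((1 + O) + 4) + 20 = (5 + O) + 20 = 25 + O)
C(B) = B²/3
(C(-95) + 49335)/(H(-178, v(14)) - 16089) = ((⅓)*(-95)² + 49335)/((25 + 2*14) - 16089) = ((⅓)*9025 + 49335)/((25 + 28) - 16089) = (9025/3 + 49335)/(53 - 16089) = (157030/3)/(-16036) = (157030/3)*(-1/16036) = -78515/24054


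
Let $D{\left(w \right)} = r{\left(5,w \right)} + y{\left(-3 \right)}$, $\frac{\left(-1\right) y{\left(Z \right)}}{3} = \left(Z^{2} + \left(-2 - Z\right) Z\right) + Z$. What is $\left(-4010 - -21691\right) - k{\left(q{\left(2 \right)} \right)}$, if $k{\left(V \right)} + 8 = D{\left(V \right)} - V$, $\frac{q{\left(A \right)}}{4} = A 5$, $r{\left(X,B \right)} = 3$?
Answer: $17735$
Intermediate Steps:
$y{\left(Z \right)} = - 3 Z - 3 Z^{2} - 3 Z \left(-2 - Z\right)$ ($y{\left(Z \right)} = - 3 \left(\left(Z^{2} + \left(-2 - Z\right) Z\right) + Z\right) = - 3 \left(\left(Z^{2} + Z \left(-2 - Z\right)\right) + Z\right) = - 3 \left(Z + Z^{2} + Z \left(-2 - Z\right)\right) = - 3 Z - 3 Z^{2} - 3 Z \left(-2 - Z\right)$)
$q{\left(A \right)} = 20 A$ ($q{\left(A \right)} = 4 A 5 = 4 \cdot 5 A = 20 A$)
$D{\left(w \right)} = -6$ ($D{\left(w \right)} = 3 + 3 \left(-3\right) = 3 - 9 = -6$)
$k{\left(V \right)} = -14 - V$ ($k{\left(V \right)} = -8 - \left(6 + V\right) = -14 - V$)
$\left(-4010 - -21691\right) - k{\left(q{\left(2 \right)} \right)} = \left(-4010 - -21691\right) - \left(-14 - 20 \cdot 2\right) = \left(-4010 + 21691\right) - \left(-14 - 40\right) = 17681 - \left(-14 - 40\right) = 17681 - -54 = 17681 + 54 = 17735$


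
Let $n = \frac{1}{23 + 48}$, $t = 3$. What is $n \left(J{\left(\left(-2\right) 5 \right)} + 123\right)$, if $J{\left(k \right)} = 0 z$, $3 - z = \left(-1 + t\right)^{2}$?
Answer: $\frac{123}{71} \approx 1.7324$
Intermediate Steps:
$n = \frac{1}{71} \approx 0.014085$
$z = -1$ ($z = 3 - \left(-1 + 3\right)^{2} = 3 - 2^{2} = 3 - 4 = -1$)
$J{\left(k \right)} = 0$ ($J{\left(k \right)} = 0 \left(-1\right) = 0$)
$n \left(J{\left(\left(-2\right) 5 \right)} + 123\right) = \frac{0 + 123}{71} = \frac{1}{71} \cdot 123 = \frac{123}{71}$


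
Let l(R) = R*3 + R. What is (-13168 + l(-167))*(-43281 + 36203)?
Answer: 97931208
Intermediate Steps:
l(R) = 4*R (l(R) = 3*R + R = 4*R)
(-13168 + l(-167))*(-43281 + 36203) = (-13168 + 4*(-167))*(-43281 + 36203) = (-13168 - 668)*(-7078) = -13836*(-7078) = 97931208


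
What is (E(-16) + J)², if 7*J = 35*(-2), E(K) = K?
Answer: 676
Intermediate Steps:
J = -10 (J = (35*(-2))/7 = (⅐)*(-70) = -10)
(E(-16) + J)² = (-16 - 10)² = (-26)² = 676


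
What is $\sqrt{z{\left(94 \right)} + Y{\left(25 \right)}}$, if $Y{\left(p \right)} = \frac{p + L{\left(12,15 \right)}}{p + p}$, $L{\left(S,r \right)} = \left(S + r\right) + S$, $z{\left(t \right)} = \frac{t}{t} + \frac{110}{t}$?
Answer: $\frac{\sqrt{190538}}{235} \approx 1.8575$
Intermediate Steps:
$z{\left(t \right)} = 1 + \frac{110}{t}$
$L{\left(S,r \right)} = r + 2 S$
$Y{\left(p \right)} = \frac{39 + p}{2 p}$ ($Y{\left(p \right)} = \frac{p + \left(15 + 2 \cdot 12\right)}{p + p} = \frac{p + \left(15 + 24\right)}{2 p} = \left(p + 39\right) \frac{1}{2 p} = \left(39 + p\right) \frac{1}{2 p} = \frac{39 + p}{2 p}$)
$\sqrt{z{\left(94 \right)} + Y{\left(25 \right)}} = \sqrt{\frac{110 + 94}{94} + \frac{39 + 25}{2 \cdot 25}} = \sqrt{\frac{1}{94} \cdot 204 + \frac{1}{2} \cdot \frac{1}{25} \cdot 64} = \sqrt{\frac{102}{47} + \frac{32}{25}} = \sqrt{\frac{4054}{1175}} = \frac{\sqrt{190538}}{235}$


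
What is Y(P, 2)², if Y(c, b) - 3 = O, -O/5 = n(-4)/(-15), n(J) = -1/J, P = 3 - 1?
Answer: 1369/144 ≈ 9.5069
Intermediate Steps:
P = 2
O = 1/12 (O = -5*(-1/(-4))/(-15) = -5*(-1*(-¼))*(-1)/15 = -5*(-1)/(4*15) = -5*(-1/60) = 1/12 ≈ 0.083333)
Y(c, b) = 37/12 (Y(c, b) = 3 + 1/12 = 37/12)
Y(P, 2)² = (37/12)² = 1369/144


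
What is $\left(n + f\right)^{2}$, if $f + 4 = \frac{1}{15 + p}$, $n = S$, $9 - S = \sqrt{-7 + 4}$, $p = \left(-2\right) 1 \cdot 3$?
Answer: $\frac{1873}{81} - \frac{92 i \sqrt{3}}{9} \approx 23.123 - 17.705 i$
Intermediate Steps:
$p = -6$ ($p = \left(-2\right) 3 = -6$)
$S = 9 - i \sqrt{3}$ ($S = 9 - \sqrt{-7 + 4} = 9 - \sqrt{-3} = 9 - i \sqrt{3} \approx 9.0 - 1.732 i$)
$n = 9 - i \sqrt{3} \approx 9.0 - 1.732 i$
$f = - \frac{35}{9}$ ($f = -4 + \frac{1}{15 - 6} = -4 + \frac{1}{9} = - \frac{35}{9} \approx -3.8889$)
$\left(n + f\right)^{2} = \left(\left(9 - i \sqrt{3}\right) - \frac{35}{9}\right)^{2} = \left(\frac{46}{9} - i \sqrt{3}\right)^{2}$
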